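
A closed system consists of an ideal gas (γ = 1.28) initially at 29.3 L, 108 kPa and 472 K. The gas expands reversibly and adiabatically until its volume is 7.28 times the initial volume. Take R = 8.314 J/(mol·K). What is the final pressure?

8.51 kPa

Adiabatic: TV^(γ−1) = const ⇒ T₂ = 472×(0.137)^0.280 = 271 K; PV^γ = const ⇒ P₂ = 8.51 kPa.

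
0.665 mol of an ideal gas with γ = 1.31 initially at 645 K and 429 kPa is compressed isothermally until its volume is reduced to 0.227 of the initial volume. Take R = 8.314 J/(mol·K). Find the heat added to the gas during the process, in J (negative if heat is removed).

-5290 J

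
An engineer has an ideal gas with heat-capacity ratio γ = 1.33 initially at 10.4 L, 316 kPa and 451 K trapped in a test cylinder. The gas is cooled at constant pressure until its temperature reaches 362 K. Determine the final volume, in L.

8.35 L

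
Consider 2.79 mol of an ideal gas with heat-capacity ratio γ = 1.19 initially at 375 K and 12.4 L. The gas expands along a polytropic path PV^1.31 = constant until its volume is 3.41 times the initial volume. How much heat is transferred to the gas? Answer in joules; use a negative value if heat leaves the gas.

-5610 J

P₁ = nRT₁/V₁ = 2.79×8.314×375/12.4 = 701 kPa.
Polytropic n=1.31: T₂ = T₁(V₁/V₂)^(n−1) = 375×(0.293)^0.31 = 256 K; P₂ = P₁(V₁/V₂)^n = 141 kPa.
W = (P₁V₁−P₂V₂)/(n−1) = (701×12.4−141×42.3)/0.31 = 8880 J.
ΔU = nCvΔT = 2.79×43.8×(256−375) = -14500 J.
Q = ΔU + W = -5610 J.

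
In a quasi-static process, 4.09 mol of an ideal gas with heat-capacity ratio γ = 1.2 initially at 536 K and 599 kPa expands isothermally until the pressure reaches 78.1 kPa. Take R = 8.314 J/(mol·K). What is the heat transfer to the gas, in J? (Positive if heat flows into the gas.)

37100 J

V₁ = nRT₁/P₁ = 4.09×8.314×536/599 = 30.4 L.
Isothermal: T stays 536 K; PV = const ⇒ V₂ = 233 L, P₂ = 78.1 kPa.
ΔU = 0 (ideal gas, T constant).
W = nRT ln(V₂/V₁) = 4.09×8.314×536×ln(7.67) = 37100 J.
Q = ΔU + W = 37100 J.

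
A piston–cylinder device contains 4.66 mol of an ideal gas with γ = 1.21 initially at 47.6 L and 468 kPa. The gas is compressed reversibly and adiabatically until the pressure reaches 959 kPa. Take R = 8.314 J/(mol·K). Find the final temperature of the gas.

651 K

T₁ = P₁V₁/(nR) = 468×47.6/(4.66×8.314) = 575 K.
Adiabatic: T₂/T₁ = (P₂/P₁)^((γ−1)/γ) ⇒ T₂ = 575×(2.05)^0.174 = 651 K; V₂ = 26.3 L.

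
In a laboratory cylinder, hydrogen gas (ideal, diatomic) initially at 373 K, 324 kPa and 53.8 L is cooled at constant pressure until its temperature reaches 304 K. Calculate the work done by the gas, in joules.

-3220 J

n = P₁V₁/(RT₁) = 324×53.8/(8.314×373) = 5.62 mol.
Isobaric: P stays 324 kPa; V/T = const ⇒ T₂ = 304 K, V₂ = 43.8 L.
W = PΔV = 324×(43.8−53.8) kPa·L = -3220 J.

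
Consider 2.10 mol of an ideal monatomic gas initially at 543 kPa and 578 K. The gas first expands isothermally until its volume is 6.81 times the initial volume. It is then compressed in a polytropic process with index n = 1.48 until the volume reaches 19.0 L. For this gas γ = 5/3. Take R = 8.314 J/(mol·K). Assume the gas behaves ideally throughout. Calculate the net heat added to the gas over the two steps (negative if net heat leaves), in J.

10600 J

V₁ = nRT₁/P₁ = 2.10×8.314×578/543 = 18.6 L.
Step 1 — Isothermal: T stays 578 K; PV = const ⇒ V₂ = 127 L, P₂ = 79.7 kPa.
ΔU = 0 (ideal gas, T constant).
W = nRT ln(V₂/V₁) = 2.10×8.314×578×ln(6.81) = 19400 J.
Q = ΔU + W = 19400 J.
State after step 1: P = 79.7 kPa, V = 127 L, T = 578 K.
Step 2 — Polytropic n=1.48: T₂ = T₁(V₁/V₂)^(n−1) = 578×(6.66)^0.48 = 1440 K; P₂ = P₁(V₁/V₂)^n = 1320 kPa.
W = (P₁V₁−P₂V₂)/(n−1) = (79.7×127−1320×19.0)/0.48 = -31200 J.
ΔU = nCvΔT = 2.10×12.5×(1440−578) = 22500 J.
Q = ΔU + W = -8740 J.
Net over both steps: W = -11900 J, Q = 10600 J, ΔU = 22500 J.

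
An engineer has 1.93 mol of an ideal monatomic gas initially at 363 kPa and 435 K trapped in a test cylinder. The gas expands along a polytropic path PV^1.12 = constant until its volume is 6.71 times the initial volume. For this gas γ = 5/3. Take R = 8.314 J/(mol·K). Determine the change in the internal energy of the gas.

-2140 J

V₁ = nRT₁/P₁ = 1.93×8.314×435/363 = 19.2 L.
Polytropic n=1.12: T₂ = T₁(V₁/V₂)^(n−1) = 435×(0.149)^0.12 = 346 K; P₂ = P₁(V₁/V₂)^n = 43.1 kPa.
For an ideal gas ΔU = nCvΔT with Cv = (3/2)R = 12.5 J/(mol·K).
ΔU = 1.93×12.5×(346−435) = -2140 J.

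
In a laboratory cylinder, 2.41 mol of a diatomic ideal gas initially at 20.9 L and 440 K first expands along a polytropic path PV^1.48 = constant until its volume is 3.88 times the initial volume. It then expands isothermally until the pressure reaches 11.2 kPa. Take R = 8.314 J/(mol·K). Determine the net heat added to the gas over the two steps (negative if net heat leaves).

5700 J

P₁ = nRT₁/V₁ = 2.41×8.314×440/20.9 = 422 kPa.
Step 1 — Polytropic n=1.48: T₂ = T₁(V₁/V₂)^(n−1) = 440×(0.258)^0.48 = 230 K; P₂ = P₁(V₁/V₂)^n = 56.7 kPa.
W = (P₁V₁−P₂V₂)/(n−1) = (422×20.9−56.7×81.1)/0.48 = 8790 J.
ΔU = nCvΔT = 2.41×20.8×(230−440) = -10500 J.
Q = ΔU + W = -1760 J.
State after step 1: P = 56.7 kPa, V = 81.1 L, T = 230 K.
Step 2 — Isothermal: T stays 230 K; PV = const ⇒ V₂ = 411 L, P₂ = 11.2 kPa.
ΔU = 0 (ideal gas, T constant).
W = nRT ln(V₂/V₁) = 2.41×8.314×230×ln(5.06) = 7460 J.
Q = ΔU + W = 7460 J.
Net over both steps: W = 16200 J, Q = 5700 J, ΔU = -10500 J.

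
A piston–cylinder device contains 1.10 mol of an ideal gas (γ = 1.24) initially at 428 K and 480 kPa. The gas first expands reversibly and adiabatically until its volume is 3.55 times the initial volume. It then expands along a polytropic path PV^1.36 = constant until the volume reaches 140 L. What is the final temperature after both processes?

179 K

V₁ = nRT₁/P₁ = 1.10×8.314×428/480 = 8.15 L.
Step 1 — Adiabatic: TV^(γ−1) = const ⇒ T₂ = 428×(0.282)^0.240 = 316 K; PV^γ = const ⇒ P₂ = 99.8 kPa.
ΔU = nCvΔT = 1.10×34.6×(316−428) = -4280 J.
Q = 0 for an adiabatic process, so W = −ΔU = 4280 J.
State after step 1: P = 99.8 kPa, V = 28.9 L, T = 316 K.
Step 2 — Polytropic n=1.36: T₂ = T₁(V₁/V₂)^(n−1) = 316×(0.207)^0.36 = 179 K; P₂ = P₁(V₁/V₂)^n = 11.7 kPa.
W = (P₁V₁−P₂V₂)/(n−1) = (99.8×28.9−11.7×140)/0.36 = 3470 J.
ΔU = nCvΔT = 1.10×34.6×(179−316) = -5210 J.
Q = ΔU + W = -1740 J.
Net over both steps: W = 7750 J, Q = -1740 J, ΔU = -9490 J.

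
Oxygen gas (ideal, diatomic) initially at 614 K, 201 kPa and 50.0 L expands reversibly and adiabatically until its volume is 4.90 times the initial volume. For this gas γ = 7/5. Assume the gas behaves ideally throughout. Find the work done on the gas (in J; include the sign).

n = P₁V₁/(RT₁) = 201×50.0/(8.314×614) = 1.97 mol.
Adiabatic: TV^(γ−1) = const ⇒ T₂ = 614×(0.204)^0.400 = 325 K; PV^γ = const ⇒ P₂ = 21.7 kPa.
ΔU = nCvΔT = 1.97×20.8×(325−614) = -11800 J.
Q = 0 for an adiabatic process, so W = −ΔU = 11800 J.
Work done on the gas = −W_by = -11800 J.

-11800 J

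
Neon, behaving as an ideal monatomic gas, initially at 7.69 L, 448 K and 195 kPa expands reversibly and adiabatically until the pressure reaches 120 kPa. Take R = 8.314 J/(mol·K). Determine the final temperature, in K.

Adiabatic: T₂/T₁ = (P₂/P₁)^((γ−1)/γ) ⇒ T₂ = 448×(0.615)^0.400 = 369 K; V₂ = 10.3 L.

369 K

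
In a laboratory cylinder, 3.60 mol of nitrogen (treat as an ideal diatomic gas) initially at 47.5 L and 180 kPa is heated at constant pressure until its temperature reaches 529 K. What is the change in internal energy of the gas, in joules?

18200 J

T₁ = P₁V₁/(nR) = 180×47.5/(3.60×8.314) = 286 K.
Isobaric: P stays 180 kPa; V/T = const ⇒ T₂ = 529 K, V₂ = 88.0 L.
For an ideal gas ΔU = nCvΔT with Cv = (5/2)R = 20.8 J/(mol·K).
ΔU = 3.60×20.8×(529−286) = 18200 J.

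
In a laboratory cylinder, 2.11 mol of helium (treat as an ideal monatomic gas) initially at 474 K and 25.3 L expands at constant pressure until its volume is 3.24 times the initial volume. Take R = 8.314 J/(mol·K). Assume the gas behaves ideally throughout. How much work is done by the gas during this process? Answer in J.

18600 J

P₁ = nRT₁/V₁ = 2.11×8.314×474/25.3 = 329 kPa.
Isobaric: P stays 329 kPa; V/T = const ⇒ T₂ = 1540 K, V₂ = 82.0 L.
W = PΔV = 329×(82.0−25.3) kPa·L = 18600 J.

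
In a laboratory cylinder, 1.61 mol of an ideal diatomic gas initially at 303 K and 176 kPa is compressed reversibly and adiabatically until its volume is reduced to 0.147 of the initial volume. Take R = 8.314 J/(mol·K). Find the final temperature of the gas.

652 K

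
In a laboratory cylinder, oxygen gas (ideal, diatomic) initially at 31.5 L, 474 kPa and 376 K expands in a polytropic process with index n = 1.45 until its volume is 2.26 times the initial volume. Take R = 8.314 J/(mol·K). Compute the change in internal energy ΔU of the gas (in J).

-11500 J

n = P₁V₁/(RT₁) = 474×31.5/(8.314×376) = 4.78 mol.
Polytropic n=1.45: T₂ = T₁(V₁/V₂)^(n−1) = 376×(0.442)^0.45 = 261 K; P₂ = P₁(V₁/V₂)^n = 145 kPa.
For an ideal gas ΔU = nCvΔT with Cv = (5/2)R = 20.8 J/(mol·K).
ΔU = 4.78×20.8×(261−376) = -11500 J.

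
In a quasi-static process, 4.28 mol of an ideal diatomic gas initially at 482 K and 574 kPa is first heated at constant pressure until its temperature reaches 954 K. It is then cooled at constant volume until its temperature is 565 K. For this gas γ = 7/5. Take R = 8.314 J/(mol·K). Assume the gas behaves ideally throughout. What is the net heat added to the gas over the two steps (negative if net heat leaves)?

V₁ = nRT₁/P₁ = 4.28×8.314×482/574 = 29.9 L.
Step 1 — Isobaric: P stays 574 kPa; V/T = const ⇒ T₂ = 954 K, V₂ = 59.1 L.
W = PΔV = 574×(59.1−29.9) kPa·L = 16800 J.
ΔU = nCvΔT = 4.28×20.8×(954−482) = 42000 J.
Q = ΔU + W = nCpΔT = 58800 J.
State after step 1: P = 574 kPa, V = 59.1 L, T = 954 K.
Step 2 — Isochoric: V stays 59.1 L; P/T = const ⇒ T₂ = 565 K, P₂ = 340 kPa.
W = 0 (no volume change).
ΔU = nCvΔT = 4.28×20.8×(565−954) = -34600 J.
Q = ΔU = -34600 J.
Net over both steps: W = 16800 J, Q = 24200 J, ΔU = 7380 J.

24200 J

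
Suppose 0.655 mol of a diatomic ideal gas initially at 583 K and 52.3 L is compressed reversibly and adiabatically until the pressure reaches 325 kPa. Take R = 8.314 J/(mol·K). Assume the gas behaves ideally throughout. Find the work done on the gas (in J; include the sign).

4880 J

P₁ = nRT₁/V₁ = 0.655×8.314×583/52.3 = 60.7 kPa.
Adiabatic: T₂/T₁ = (P₂/P₁)^((γ−1)/γ) ⇒ T₂ = 583×(5.35)^0.286 = 942 K; V₂ = 15.8 L.
ΔU = nCvΔT = 0.655×20.8×(942−583) = 4880 J.
Q = 0 for an adiabatic process, so W = −ΔU = -4880 J.
Work done on the gas = −W_by = 4880 J.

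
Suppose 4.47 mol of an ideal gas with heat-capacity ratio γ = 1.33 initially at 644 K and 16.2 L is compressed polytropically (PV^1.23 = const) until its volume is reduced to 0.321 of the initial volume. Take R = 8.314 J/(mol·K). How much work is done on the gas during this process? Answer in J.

P₁ = nRT₁/V₁ = 4.47×8.314×644/16.2 = 1480 kPa.
Polytropic n=1.23: T₂ = T₁(V₁/V₂)^(n−1) = 644×(3.12)^0.23 = 836 K; P₂ = P₁(V₁/V₂)^n = 5980 kPa.
W = (P₁V₁−P₂V₂)/(n−1) = (1480×16.2−5980×5.20)/0.23 = -31100 J.
Work done on the gas = −W_by = 31100 J.

31100 J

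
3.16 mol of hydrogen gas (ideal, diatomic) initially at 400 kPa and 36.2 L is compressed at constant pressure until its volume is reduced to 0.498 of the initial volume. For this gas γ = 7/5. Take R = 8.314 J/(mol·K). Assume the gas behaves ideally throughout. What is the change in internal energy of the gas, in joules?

T₁ = P₁V₁/(nR) = 400×36.2/(3.16×8.314) = 551 K.
Isobaric: P stays 400 kPa; V/T = const ⇒ T₂ = 274 K, V₂ = 18.0 L.
For an ideal gas ΔU = nCvΔT with Cv = (5/2)R = 20.8 J/(mol·K).
ΔU = 3.16×20.8×(274−551) = -18200 J.

-18200 J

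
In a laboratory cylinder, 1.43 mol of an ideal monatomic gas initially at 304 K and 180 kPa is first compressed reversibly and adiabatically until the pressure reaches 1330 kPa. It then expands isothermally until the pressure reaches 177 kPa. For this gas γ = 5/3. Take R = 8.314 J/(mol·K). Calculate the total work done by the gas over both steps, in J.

V₁ = nRT₁/P₁ = 1.43×8.314×304/180 = 20.1 L.
Step 1 — Adiabatic: T₂/T₁ = (P₂/P₁)^((γ−1)/γ) ⇒ T₂ = 304×(7.39)^0.400 = 677 K; V₂ = 6.05 L.
ΔU = nCvΔT = 1.43×12.5×(677−304) = 6640 J.
Q = 0 for an adiabatic process, so W = −ΔU = -6640 J.
State after step 1: P = 1330 kPa, V = 6.05 L, T = 677 K.
Step 2 — Isothermal: T stays 677 K; PV = const ⇒ V₂ = 45.4 L, P₂ = 177 kPa.
ΔU = 0 (ideal gas, T constant).
W = nRT ln(V₂/V₁) = 1.43×8.314×677×ln(7.51) = 16200 J.
Q = ΔU + W = 16200 J.
Net over both steps: W = 9580 J, Q = 16200 J, ΔU = 6640 J.

9580 J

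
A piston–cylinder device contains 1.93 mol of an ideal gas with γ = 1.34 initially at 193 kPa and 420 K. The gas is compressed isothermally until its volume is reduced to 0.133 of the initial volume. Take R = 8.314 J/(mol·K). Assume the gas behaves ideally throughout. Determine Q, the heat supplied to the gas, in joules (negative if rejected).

V₁ = nRT₁/P₁ = 1.93×8.314×420/193 = 34.9 L.
Isothermal: T stays 420 K; PV = const ⇒ V₂ = 4.64 L, P₂ = 1450 kPa.
ΔU = 0 (ideal gas, T constant).
W = nRT ln(V₂/V₁) = 1.93×8.314×420×ln(0.133) = -13600 J.
Q = ΔU + W = -13600 J.

-13600 J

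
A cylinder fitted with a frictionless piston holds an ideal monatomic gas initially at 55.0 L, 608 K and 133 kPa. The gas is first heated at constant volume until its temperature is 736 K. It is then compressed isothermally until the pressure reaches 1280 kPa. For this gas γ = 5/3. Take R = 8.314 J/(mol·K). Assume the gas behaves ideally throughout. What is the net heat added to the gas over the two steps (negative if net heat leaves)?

n = P₁V₁/(RT₁) = 133×55.0/(8.314×608) = 1.45 mol.
Step 1 — Isochoric: V stays 55.0 L; P/T = const ⇒ T₂ = 736 K, P₂ = 161 kPa.
W = 0 (no volume change).
ΔU = nCvΔT = 1.45×12.5×(736−608) = 2310 J.
Q = ΔU = 2310 J.
State after step 1: P = 161 kPa, V = 55.0 L, T = 736 K.
Step 2 — Isothermal: T stays 736 K; PV = const ⇒ V₂ = 6.92 L, P₂ = 1280 kPa.
ΔU = 0 (ideal gas, T constant).
W = nRT ln(V₂/V₁) = 1.45×8.314×736×ln(0.126) = -18400 J.
Q = ΔU + W = -18400 J.
Net over both steps: W = -18400 J, Q = -16000 J, ΔU = 2310 J.

-16000 J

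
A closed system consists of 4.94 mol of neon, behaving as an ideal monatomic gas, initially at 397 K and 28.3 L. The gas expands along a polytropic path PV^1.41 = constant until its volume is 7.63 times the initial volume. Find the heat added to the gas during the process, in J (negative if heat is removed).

P₁ = nRT₁/V₁ = 4.94×8.314×397/28.3 = 576 kPa.
Polytropic n=1.41: T₂ = T₁(V₁/V₂)^(n−1) = 397×(0.131)^0.41 = 173 K; P₂ = P₁(V₁/V₂)^n = 32.8 kPa.
W = (P₁V₁−P₂V₂)/(n−1) = (576×28.3−32.8×216)/0.41 = 22500 J.
ΔU = nCvΔT = 4.94×12.5×(173−397) = -13800 J.
Q = ΔU + W = 8660 J.

8660 J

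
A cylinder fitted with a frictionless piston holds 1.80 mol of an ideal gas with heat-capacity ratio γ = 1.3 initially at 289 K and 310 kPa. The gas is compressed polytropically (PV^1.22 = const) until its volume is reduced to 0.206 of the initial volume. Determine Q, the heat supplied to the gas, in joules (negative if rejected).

V₁ = nRT₁/P₁ = 1.80×8.314×289/310 = 14.0 L.
Polytropic n=1.22: T₂ = T₁(V₁/V₂)^(n−1) = 289×(4.85)^0.22 = 409 K; P₂ = P₁(V₁/V₂)^n = 2130 kPa.
W = (P₁V₁−P₂V₂)/(n−1) = (310×14.0−2130×2.87)/0.22 = -8170 J.
ΔU = nCvΔT = 1.80×27.7×(409−289) = 5990 J.
Q = ΔU + W = -2180 J.

-2180 J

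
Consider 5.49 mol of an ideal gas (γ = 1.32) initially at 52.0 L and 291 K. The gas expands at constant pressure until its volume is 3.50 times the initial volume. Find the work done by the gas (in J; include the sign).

33200 J

P₁ = nRT₁/V₁ = 5.49×8.314×291/52.0 = 255 kPa.
Isobaric: P stays 255 kPa; V/T = const ⇒ T₂ = 1020 K, V₂ = 182 L.
W = PΔV = 255×(182−52.0) kPa·L = 33200 J.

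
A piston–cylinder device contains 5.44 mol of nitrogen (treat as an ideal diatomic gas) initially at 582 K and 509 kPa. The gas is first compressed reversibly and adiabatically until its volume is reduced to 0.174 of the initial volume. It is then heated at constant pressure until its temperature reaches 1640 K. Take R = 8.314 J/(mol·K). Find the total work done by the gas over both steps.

V₁ = nRT₁/P₁ = 5.44×8.314×582/509 = 51.7 L.
Step 1 — Adiabatic: TV^(γ−1) = const ⇒ T₂ = 582×(5.75)^0.400 = 1170 K; PV^γ = const ⇒ P₂ = 5890 kPa.
ΔU = nCvΔT = 5.44×20.8×(1170−582) = 66600 J.
Q = 0 for an adiabatic process, so W = −ΔU = -66600 J.
State after step 1: P = 5890 kPa, V = 9.00 L, T = 1170 K.
Step 2 — Isobaric: P stays 5890 kPa; V/T = const ⇒ T₂ = 1640 K, V₂ = 12.6 L.
W = PΔV = 5890×(12.6−9.00) kPa·L = 21200 J.
ΔU = nCvΔT = 5.44×20.8×(1640−1170) = 53000 J.
Q = ΔU + W = nCpΔT = 74200 J.
Net over both steps: W = -45400 J, Q = 74200 J, ΔU = 120000 J.

-45400 J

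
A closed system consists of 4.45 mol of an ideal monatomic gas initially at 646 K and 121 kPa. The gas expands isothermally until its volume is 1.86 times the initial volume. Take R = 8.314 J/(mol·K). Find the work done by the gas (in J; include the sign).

V₁ = nRT₁/P₁ = 4.45×8.314×646/121 = 198 L.
Isothermal: T stays 646 K; PV = const ⇒ V₂ = 367 L, P₂ = 65.1 kPa.
W = nRT ln(V₂/V₁) = 4.45×8.314×646×ln(1.86) = 14800 J.

14800 J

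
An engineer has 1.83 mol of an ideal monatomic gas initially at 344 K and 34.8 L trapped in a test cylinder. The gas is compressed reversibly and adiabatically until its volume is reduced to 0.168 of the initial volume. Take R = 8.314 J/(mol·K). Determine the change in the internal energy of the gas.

17900 J

P₁ = nRT₁/V₁ = 1.83×8.314×344/34.8 = 150 kPa.
Adiabatic: TV^(γ−1) = const ⇒ T₂ = 344×(5.95)^0.667 = 1130 K; PV^γ = const ⇒ P₂ = 2940 kPa.
For an ideal gas ΔU = nCvΔT with Cv = (3/2)R = 12.5 J/(mol·K).
ΔU = 1.83×12.5×(1130−344) = 17900 J.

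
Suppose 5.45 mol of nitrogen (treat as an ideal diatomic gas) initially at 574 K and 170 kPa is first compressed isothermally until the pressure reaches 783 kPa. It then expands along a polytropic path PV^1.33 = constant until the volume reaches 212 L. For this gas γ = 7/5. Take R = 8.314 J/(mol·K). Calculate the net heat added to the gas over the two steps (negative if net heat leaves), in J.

V₁ = nRT₁/P₁ = 5.45×8.314×574/170 = 153 L.
Step 1 — Isothermal: T stays 574 K; PV = const ⇒ V₂ = 33.2 L, P₂ = 783 kPa.
ΔU = 0 (ideal gas, T constant).
W = nRT ln(V₂/V₁) = 5.45×8.314×574×ln(0.217) = -39700 J.
Q = ΔU + W = -39700 J.
State after step 1: P = 783 kPa, V = 33.2 L, T = 574 K.
Step 2 — Polytropic n=1.33: T₂ = T₁(V₁/V₂)^(n−1) = 574×(0.157)^0.33 = 311 K; P₂ = P₁(V₁/V₂)^n = 66.5 kPa.
W = (P₁V₁−P₂V₂)/(n−1) = (783×33.2−66.5×212)/0.33 = 36100 J.
ΔU = nCvΔT = 5.45×20.8×(311−574) = -29800 J.
Q = ΔU + W = 6310 J.
Net over both steps: W = -3660 J, Q = -33400 J, ΔU = -29800 J.

-33400 J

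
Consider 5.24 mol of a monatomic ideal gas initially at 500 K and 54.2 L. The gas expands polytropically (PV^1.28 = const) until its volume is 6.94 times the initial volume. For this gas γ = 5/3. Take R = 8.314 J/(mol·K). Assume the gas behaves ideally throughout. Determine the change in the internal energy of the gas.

P₁ = nRT₁/V₁ = 5.24×8.314×500/54.2 = 402 kPa.
Polytropic n=1.28: T₂ = T₁(V₁/V₂)^(n−1) = 500×(0.144)^0.28 = 291 K; P₂ = P₁(V₁/V₂)^n = 33.7 kPa.
For an ideal gas ΔU = nCvΔT with Cv = (3/2)R = 12.5 J/(mol·K).
ΔU = 5.24×12.5×(291−500) = -13700 J.

-13700 J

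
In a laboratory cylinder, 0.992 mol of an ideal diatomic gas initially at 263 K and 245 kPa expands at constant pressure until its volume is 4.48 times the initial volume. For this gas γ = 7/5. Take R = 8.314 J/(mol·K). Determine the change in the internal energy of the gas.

V₁ = nRT₁/P₁ = 0.992×8.314×263/245 = 8.85 L.
Isobaric: P stays 245 kPa; V/T = const ⇒ T₂ = 1180 K, V₂ = 39.7 L.
For an ideal gas ΔU = nCvΔT with Cv = (5/2)R = 20.8 J/(mol·K).
ΔU = 0.992×20.8×(1180−263) = 18900 J.

18900 J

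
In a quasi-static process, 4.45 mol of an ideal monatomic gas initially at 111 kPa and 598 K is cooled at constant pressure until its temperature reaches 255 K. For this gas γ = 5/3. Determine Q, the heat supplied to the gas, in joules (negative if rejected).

V₁ = nRT₁/P₁ = 4.45×8.314×598/111 = 199 L.
Isobaric: P stays 111 kPa; V/T = const ⇒ T₂ = 255 K, V₂ = 85.0 L.
W = PΔV = 111×(85.0−199) kPa·L = -12700 J.
ΔU = nCvΔT = 4.45×12.5×(255−598) = -19000 J.
Q = ΔU + W = nCpΔT = -31700 J.

-31700 J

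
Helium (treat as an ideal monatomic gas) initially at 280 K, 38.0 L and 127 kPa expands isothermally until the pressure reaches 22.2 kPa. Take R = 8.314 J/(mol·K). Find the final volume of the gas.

217 L

Isothermal: T stays 280 K; PV = const ⇒ V₂ = 217 L, P₂ = 22.2 kPa.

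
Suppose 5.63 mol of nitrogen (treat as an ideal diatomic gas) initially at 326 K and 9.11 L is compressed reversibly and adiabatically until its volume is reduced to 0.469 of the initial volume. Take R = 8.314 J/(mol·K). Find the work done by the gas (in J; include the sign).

P₁ = nRT₁/V₁ = 5.63×8.314×326/9.11 = 1680 kPa.
Adiabatic: TV^(γ−1) = const ⇒ T₂ = 326×(2.13)^0.400 = 441 K; PV^γ = const ⇒ P₂ = 4830 kPa.
ΔU = nCvΔT = 5.63×20.8×(441−326) = 13500 J.
Q = 0 for an adiabatic process, so W = −ΔU = -13500 J.

-13500 J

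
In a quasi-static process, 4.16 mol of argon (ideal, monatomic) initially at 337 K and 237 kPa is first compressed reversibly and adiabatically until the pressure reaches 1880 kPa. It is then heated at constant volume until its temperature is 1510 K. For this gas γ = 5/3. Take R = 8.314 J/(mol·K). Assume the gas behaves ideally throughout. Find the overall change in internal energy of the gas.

60900 J

V₁ = nRT₁/P₁ = 4.16×8.314×337/237 = 49.2 L.
Step 1 — Adiabatic: T₂/T₁ = (P₂/P₁)^((γ−1)/γ) ⇒ T₂ = 337×(7.93)^0.400 = 772 K; V₂ = 14.2 L.
ΔU = nCvΔT = 4.16×12.5×(772−337) = 22500 J.
Q = 0 for an adiabatic process, so W = −ΔU = -22500 J.
State after step 1: P = 1880 kPa, V = 14.2 L, T = 772 K.
Step 2 — Isochoric: V stays 14.2 L; P/T = const ⇒ T₂ = 1510 K, P₂ = 3680 kPa.
W = 0 (no volume change).
ΔU = nCvΔT = 4.16×12.5×(1510−772) = 38300 J.
Q = ΔU = 38300 J.
Net over both steps: W = -22500 J, Q = 38300 J, ΔU = 60900 J.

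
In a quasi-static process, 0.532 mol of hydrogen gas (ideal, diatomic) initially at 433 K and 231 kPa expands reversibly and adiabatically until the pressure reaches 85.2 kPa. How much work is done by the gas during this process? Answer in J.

V₁ = nRT₁/P₁ = 0.532×8.314×433/231 = 8.29 L.
Adiabatic: T₂/T₁ = (P₂/P₁)^((γ−1)/γ) ⇒ T₂ = 433×(0.369)^0.286 = 326 K; V₂ = 16.9 L.
ΔU = nCvΔT = 0.532×20.8×(326−433) = -1190 J.
Q = 0 for an adiabatic process, so W = −ΔU = 1190 J.

1190 J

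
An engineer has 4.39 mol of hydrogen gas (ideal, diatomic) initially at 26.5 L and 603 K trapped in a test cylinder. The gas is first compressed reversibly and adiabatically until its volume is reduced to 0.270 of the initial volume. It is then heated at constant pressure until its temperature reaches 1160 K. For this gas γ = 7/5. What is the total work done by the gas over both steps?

-32700 J

P₁ = nRT₁/V₁ = 4.39×8.314×603/26.5 = 831 kPa.
Step 1 — Adiabatic: TV^(γ−1) = const ⇒ T₂ = 603×(3.70)^0.400 = 1020 K; PV^γ = const ⇒ P₂ = 5190 kPa.
ΔU = nCvΔT = 4.39×20.8×(1020−603) = 37900 J.
Q = 0 for an adiabatic process, so W = −ΔU = -37900 J.
State after step 1: P = 5190 kPa, V = 7.16 L, T = 1020 K.
Step 2 — Isobaric: P stays 5190 kPa; V/T = const ⇒ T₂ = 1160 K, V₂ = 8.15 L.
W = PΔV = 5190×(8.15−7.16) kPa·L = 5180 J.
ΔU = nCvΔT = 4.39×20.8×(1160−1020) = 13000 J.
Q = ΔU + W = nCpΔT = 18100 J.
Net over both steps: W = -32700 J, Q = 18100 J, ΔU = 50800 J.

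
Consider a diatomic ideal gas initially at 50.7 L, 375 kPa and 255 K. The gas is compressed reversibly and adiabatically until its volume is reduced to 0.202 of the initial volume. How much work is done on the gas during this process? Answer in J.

n = P₁V₁/(RT₁) = 375×50.7/(8.314×255) = 8.97 mol.
Adiabatic: TV^(γ−1) = const ⇒ T₂ = 255×(4.95)^0.400 = 484 K; PV^γ = const ⇒ P₂ = 3520 kPa.
ΔU = nCvΔT = 8.97×20.8×(484−255) = 42600 J.
Q = 0 for an adiabatic process, so W = −ΔU = -42600 J.
Work done on the gas = −W_by = 42600 J.

42600 J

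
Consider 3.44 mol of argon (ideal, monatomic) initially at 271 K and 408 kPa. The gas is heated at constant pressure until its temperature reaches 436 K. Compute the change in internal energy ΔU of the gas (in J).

7080 J

V₁ = nRT₁/P₁ = 3.44×8.314×271/408 = 19.0 L.
Isobaric: P stays 408 kPa; V/T = const ⇒ T₂ = 436 K, V₂ = 30.6 L.
For an ideal gas ΔU = nCvΔT with Cv = (3/2)R = 12.5 J/(mol·K).
ΔU = 3.44×12.5×(436−271) = 7080 J.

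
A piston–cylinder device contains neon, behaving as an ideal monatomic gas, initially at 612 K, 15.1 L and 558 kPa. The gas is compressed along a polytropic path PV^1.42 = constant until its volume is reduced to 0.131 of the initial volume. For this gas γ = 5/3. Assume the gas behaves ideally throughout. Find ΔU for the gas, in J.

17000 J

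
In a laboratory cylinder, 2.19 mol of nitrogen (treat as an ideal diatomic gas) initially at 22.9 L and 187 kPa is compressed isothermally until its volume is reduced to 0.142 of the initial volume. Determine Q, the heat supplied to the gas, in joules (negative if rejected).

-8360 J

T₁ = P₁V₁/(nR) = 187×22.9/(2.19×8.314) = 235 K.
Isothermal: T stays 235 K; PV = const ⇒ V₂ = 3.25 L, P₂ = 1320 kPa.
ΔU = 0 (ideal gas, T constant).
W = nRT ln(V₂/V₁) = 2.19×8.314×235×ln(0.142) = -8360 J.
Q = ΔU + W = -8360 J.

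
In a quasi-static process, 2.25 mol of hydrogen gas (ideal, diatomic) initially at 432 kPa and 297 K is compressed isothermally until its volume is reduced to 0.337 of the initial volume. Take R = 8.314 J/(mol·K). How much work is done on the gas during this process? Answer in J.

6040 J

V₁ = nRT₁/P₁ = 2.25×8.314×297/432 = 12.9 L.
Isothermal: T stays 297 K; PV = const ⇒ V₂ = 4.33 L, P₂ = 1280 kPa.
W = nRT ln(V₂/V₁) = 2.25×8.314×297×ln(0.337) = -6040 J.
Work done on the gas = −W_by = 6040 J.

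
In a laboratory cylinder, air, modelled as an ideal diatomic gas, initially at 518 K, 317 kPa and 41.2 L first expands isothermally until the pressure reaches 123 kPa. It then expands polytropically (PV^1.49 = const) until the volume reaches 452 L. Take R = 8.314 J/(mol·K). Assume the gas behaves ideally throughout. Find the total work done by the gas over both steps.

25900 J

n = P₁V₁/(RT₁) = 317×41.2/(8.314×518) = 3.03 mol.
Step 1 — Isothermal: T stays 518 K; PV = const ⇒ V₂ = 106 L, P₂ = 123 kPa.
ΔU = 0 (ideal gas, T constant).
W = nRT ln(V₂/V₁) = 3.03×8.314×518×ln(2.58) = 12400 J.
Q = ΔU + W = 12400 J.
State after step 1: P = 123 kPa, V = 106 L, T = 518 K.
Step 2 — Polytropic n=1.49: T₂ = T₁(V₁/V₂)^(n−1) = 518×(0.235)^0.49 = 255 K; P₂ = P₁(V₁/V₂)^n = 14.2 kPa.
W = (P₁V₁−P₂V₂)/(n−1) = (123×106−14.2×452)/0.49 = 13500 J.
ΔU = nCvΔT = 3.03×20.8×(255−518) = -16600 J.
Q = ΔU + W = -3050 J.
Net over both steps: W = 25900 J, Q = 9320 J, ΔU = -16600 J.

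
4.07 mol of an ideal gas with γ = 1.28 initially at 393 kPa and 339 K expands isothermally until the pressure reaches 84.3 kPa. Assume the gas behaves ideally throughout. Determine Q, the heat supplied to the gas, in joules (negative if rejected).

V₁ = nRT₁/P₁ = 4.07×8.314×339/393 = 29.2 L.
Isothermal: T stays 339 K; PV = const ⇒ V₂ = 136 L, P₂ = 84.3 kPa.
ΔU = 0 (ideal gas, T constant).
W = nRT ln(V₂/V₁) = 4.07×8.314×339×ln(4.66) = 17700 J.
Q = ΔU + W = 17700 J.

17700 J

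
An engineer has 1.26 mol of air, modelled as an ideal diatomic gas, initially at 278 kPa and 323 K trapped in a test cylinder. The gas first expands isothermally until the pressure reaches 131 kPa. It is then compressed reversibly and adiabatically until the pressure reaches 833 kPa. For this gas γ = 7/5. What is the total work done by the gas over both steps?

-3350 J

V₁ = nRT₁/P₁ = 1.26×8.314×323/278 = 12.2 L.
Step 1 — Isothermal: T stays 323 K; PV = const ⇒ V₂ = 25.8 L, P₂ = 131 kPa.
ΔU = 0 (ideal gas, T constant).
W = nRT ln(V₂/V₁) = 1.26×8.314×323×ln(2.12) = 2550 J.
Q = ΔU + W = 2550 J.
State after step 1: P = 131 kPa, V = 25.8 L, T = 323 K.
Step 2 — Adiabatic: T₂/T₁ = (P₂/P₁)^((γ−1)/γ) ⇒ T₂ = 323×(6.36)^0.286 = 548 K; V₂ = 6.89 L.
ΔU = nCvΔT = 1.26×20.8×(548−323) = 5890 J.
Q = 0 for an adiabatic process, so W = −ΔU = -5890 J.
Net over both steps: W = -3350 J, Q = 2550 J, ΔU = 5890 J.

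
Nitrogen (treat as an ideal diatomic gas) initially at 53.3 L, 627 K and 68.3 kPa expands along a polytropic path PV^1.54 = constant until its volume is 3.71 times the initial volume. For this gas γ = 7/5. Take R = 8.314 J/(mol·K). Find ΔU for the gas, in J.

-4620 J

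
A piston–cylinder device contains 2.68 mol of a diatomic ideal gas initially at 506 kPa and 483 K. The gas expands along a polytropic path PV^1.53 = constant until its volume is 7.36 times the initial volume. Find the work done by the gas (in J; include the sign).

13300 J

V₁ = nRT₁/P₁ = 2.68×8.314×483/506 = 21.3 L.
Polytropic n=1.53: T₂ = T₁(V₁/V₂)^(n−1) = 483×(0.136)^0.53 = 168 K; P₂ = P₁(V₁/V₂)^n = 23.9 kPa.
W = (P₁V₁−P₂V₂)/(n−1) = (506×21.3−23.9×157)/0.53 = 13300 J.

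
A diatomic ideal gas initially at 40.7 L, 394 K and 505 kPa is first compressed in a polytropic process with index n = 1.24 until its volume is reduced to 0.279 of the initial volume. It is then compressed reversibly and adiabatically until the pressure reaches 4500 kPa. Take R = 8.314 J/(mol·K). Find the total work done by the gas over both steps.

-43900 J

n = P₁V₁/(RT₁) = 505×40.7/(8.314×394) = 6.27 mol.
Step 1 — Polytropic n=1.24: T₂ = T₁(V₁/V₂)^(n−1) = 394×(3.58)^0.24 = 535 K; P₂ = P₁(V₁/V₂)^n = 2460 kPa.
W = (P₁V₁−P₂V₂)/(n−1) = (505×40.7−2460×11.4)/0.24 = -30700 J.
ΔU = nCvΔT = 6.27×20.8×(535−394) = 18400 J.
Q = ΔU + W = -12300 J.
State after step 1: P = 2460 kPa, V = 11.4 L, T = 535 K.
Step 2 — Adiabatic: T₂/T₁ = (P₂/P₁)^((γ−1)/γ) ⇒ T₂ = 535×(1.83)^0.286 = 636 K; V₂ = 7.37 L.
ΔU = nCvΔT = 6.27×20.8×(636−535) = 13200 J.
Q = 0 for an adiabatic process, so W = −ΔU = -13200 J.
Net over both steps: W = -43900 J, Q = -12300 J, ΔU = 31600 J.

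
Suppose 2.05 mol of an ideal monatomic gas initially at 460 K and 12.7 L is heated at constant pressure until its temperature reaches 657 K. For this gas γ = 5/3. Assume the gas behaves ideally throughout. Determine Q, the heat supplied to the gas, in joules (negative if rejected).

P₁ = nRT₁/V₁ = 2.05×8.314×460/12.7 = 617 kPa.
Isobaric: P stays 617 kPa; V/T = const ⇒ T₂ = 657 K, V₂ = 18.1 L.
W = PΔV = 617×(18.1−12.7) kPa·L = 3360 J.
ΔU = nCvΔT = 2.05×12.5×(657−460) = 5040 J.
Q = ΔU + W = nCpΔT = 8390 J.

8390 J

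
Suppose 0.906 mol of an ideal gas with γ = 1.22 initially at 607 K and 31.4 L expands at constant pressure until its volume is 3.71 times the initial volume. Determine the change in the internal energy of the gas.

56300 J

P₁ = nRT₁/V₁ = 0.906×8.314×607/31.4 = 146 kPa.
Isobaric: P stays 146 kPa; V/T = const ⇒ T₂ = 2250 K, V₂ = 116 L.
For an ideal gas ΔU = nCvΔT with Cv = R/(γ−1) = 37.8 J/(mol·K).
ΔU = 0.906×37.8×(2250−607) = 56300 J.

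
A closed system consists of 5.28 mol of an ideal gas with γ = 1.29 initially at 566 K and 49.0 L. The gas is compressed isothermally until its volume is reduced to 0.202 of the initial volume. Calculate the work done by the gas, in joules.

P₁ = nRT₁/V₁ = 5.28×8.314×566/49.0 = 507 kPa.
Isothermal: T stays 566 K; PV = const ⇒ V₂ = 9.90 L, P₂ = 2510 kPa.
W = nRT ln(V₂/V₁) = 5.28×8.314×566×ln(0.202) = -39700 J.

-39700 J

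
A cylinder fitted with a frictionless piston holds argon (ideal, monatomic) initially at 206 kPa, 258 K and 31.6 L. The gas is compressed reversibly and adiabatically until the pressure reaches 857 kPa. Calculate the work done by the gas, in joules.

n = P₁V₁/(RT₁) = 206×31.6/(8.314×258) = 3.03 mol.
Adiabatic: T₂/T₁ = (P₂/P₁)^((γ−1)/γ) ⇒ T₂ = 258×(4.16)^0.400 = 456 K; V₂ = 13.4 L.
ΔU = nCvΔT = 3.03×12.5×(456−258) = 7510 J.
Q = 0 for an adiabatic process, so W = −ΔU = -7510 J.

-7510 J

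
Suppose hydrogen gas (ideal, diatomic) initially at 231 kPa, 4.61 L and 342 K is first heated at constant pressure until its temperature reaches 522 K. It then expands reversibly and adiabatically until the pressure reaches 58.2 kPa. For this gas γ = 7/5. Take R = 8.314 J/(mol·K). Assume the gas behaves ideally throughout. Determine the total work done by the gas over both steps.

n = P₁V₁/(RT₁) = 231×4.61/(8.314×342) = 0.375 mol.
Step 1 — Isobaric: P stays 231 kPa; V/T = const ⇒ T₂ = 522 K, V₂ = 7.04 L.
W = PΔV = 231×(7.04−4.61) kPa·L = 560 J.
ΔU = nCvΔT = 0.375×20.8×(522−342) = 1400 J.
Q = ΔU + W = nCpΔT = 1960 J.
State after step 1: P = 231 kPa, V = 7.04 L, T = 522 K.
Step 2 — Adiabatic: T₂/T₁ = (P₂/P₁)^((γ−1)/γ) ⇒ T₂ = 522×(0.252)^0.286 = 352 K; V₂ = 18.8 L.
ΔU = nCvΔT = 0.375×20.8×(352−522) = -1320 J.
Q = 0 for an adiabatic process, so W = −ΔU = 1320 J.
Net over both steps: W = 1880 J, Q = 1960 J, ΔU = 78.3 J.

1880 J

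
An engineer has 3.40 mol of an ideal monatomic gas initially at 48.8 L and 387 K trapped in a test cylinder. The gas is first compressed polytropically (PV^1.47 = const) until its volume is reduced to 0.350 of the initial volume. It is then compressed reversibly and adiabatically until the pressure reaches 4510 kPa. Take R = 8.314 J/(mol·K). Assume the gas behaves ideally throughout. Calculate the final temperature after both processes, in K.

1140 K

P₁ = nRT₁/V₁ = 3.40×8.314×387/48.8 = 224 kPa.
Step 1 — Polytropic n=1.47: T₂ = T₁(V₁/V₂)^(n−1) = 387×(2.86)^0.47 = 634 K; P₂ = P₁(V₁/V₂)^n = 1050 kPa.
W = (P₁V₁−P₂V₂)/(n−1) = (224×48.8−1050×17.1)/0.47 = -14800 J.
ΔU = nCvΔT = 3.40×12.5×(634−387) = 10500 J.
Q = ΔU + W = -4380 J.
State after step 1: P = 1050 kPa, V = 17.1 L, T = 634 K.
Step 2 — Adiabatic: T₂/T₁ = (P₂/P₁)^((γ−1)/γ) ⇒ T₂ = 634×(4.30)^0.400 = 1140 K; V₂ = 7.12 L.
ΔU = nCvΔT = 3.40×12.5×(1140−634) = 21300 J.
Q = 0 for an adiabatic process, so W = −ΔU = -21300 J.
Net over both steps: W = -36100 J, Q = -4380 J, ΔU = 31800 J.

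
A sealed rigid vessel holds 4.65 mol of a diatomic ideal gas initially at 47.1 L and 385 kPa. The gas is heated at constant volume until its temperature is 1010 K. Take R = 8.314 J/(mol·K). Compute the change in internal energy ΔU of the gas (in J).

T₁ = P₁V₁/(nR) = 385×47.1/(4.65×8.314) = 469 K.
Isochoric: V stays 47.1 L; P/T = const ⇒ T₂ = 1010 K, P₂ = 829 kPa.
For an ideal gas ΔU = nCvΔT with Cv = (5/2)R = 20.8 J/(mol·K).
ΔU = 4.65×20.8×(1010−469) = 52300 J.

52300 J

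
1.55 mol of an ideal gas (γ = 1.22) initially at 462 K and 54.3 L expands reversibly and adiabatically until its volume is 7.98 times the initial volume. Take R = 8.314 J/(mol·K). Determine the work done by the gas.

P₁ = nRT₁/V₁ = 1.55×8.314×462/54.3 = 110 kPa.
Adiabatic: TV^(γ−1) = const ⇒ T₂ = 462×(0.125)^0.220 = 293 K; PV^γ = const ⇒ P₂ = 8.70 kPa.
ΔU = nCvΔT = 1.55×37.8×(293−462) = -9930 J.
Q = 0 for an adiabatic process, so W = −ΔU = 9930 J.

9930 J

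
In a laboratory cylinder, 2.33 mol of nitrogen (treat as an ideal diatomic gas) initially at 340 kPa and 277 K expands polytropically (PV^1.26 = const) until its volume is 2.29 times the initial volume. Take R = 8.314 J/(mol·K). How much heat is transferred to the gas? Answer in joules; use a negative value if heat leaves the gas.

1400 J

V₁ = nRT₁/P₁ = 2.33×8.314×277/340 = 15.8 L.
Polytropic n=1.26: T₂ = T₁(V₁/V₂)^(n−1) = 277×(0.437)^0.26 = 223 K; P₂ = P₁(V₁/V₂)^n = 120 kPa.
W = (P₁V₁−P₂V₂)/(n−1) = (340×15.8−120×36.1)/0.26 = 4000 J.
ΔU = nCvΔT = 2.33×20.8×(223−277) = -2600 J.
Q = ΔU + W = 1400 J.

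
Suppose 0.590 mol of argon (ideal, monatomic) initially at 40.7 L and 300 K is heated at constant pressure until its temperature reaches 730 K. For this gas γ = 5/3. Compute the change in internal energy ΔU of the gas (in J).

3160 J

P₁ = nRT₁/V₁ = 0.590×8.314×300/40.7 = 36.2 kPa.
Isobaric: P stays 36.2 kPa; V/T = const ⇒ T₂ = 730 K, V₂ = 99.0 L.
For an ideal gas ΔU = nCvΔT with Cv = (3/2)R = 12.5 J/(mol·K).
ΔU = 0.590×12.5×(730−300) = 3160 J.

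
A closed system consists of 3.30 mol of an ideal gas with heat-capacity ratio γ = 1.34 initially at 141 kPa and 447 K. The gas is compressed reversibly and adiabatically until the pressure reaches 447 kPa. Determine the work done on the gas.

12300 J

V₁ = nRT₁/P₁ = 3.30×8.314×447/141 = 87.0 L.
Adiabatic: T₂/T₁ = (P₂/P₁)^((γ−1)/γ) ⇒ T₂ = 447×(3.17)^0.254 = 599 K; V₂ = 36.8 L.
ΔU = nCvΔT = 3.30×24.5×(599−447) = 12300 J.
Q = 0 for an adiabatic process, so W = −ΔU = -12300 J.
Work done on the gas = −W_by = 12300 J.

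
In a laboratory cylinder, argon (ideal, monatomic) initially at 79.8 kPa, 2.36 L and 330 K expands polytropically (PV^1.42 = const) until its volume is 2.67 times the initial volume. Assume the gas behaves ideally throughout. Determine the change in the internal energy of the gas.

-95.5 J

n = P₁V₁/(RT₁) = 79.8×2.36/(8.314×330) = 0.0686 mol.
Polytropic n=1.42: T₂ = T₁(V₁/V₂)^(n−1) = 330×(0.375)^0.42 = 218 K; P₂ = P₁(V₁/V₂)^n = 19.8 kPa.
For an ideal gas ΔU = nCvΔT with Cv = (3/2)R = 12.5 J/(mol·K).
ΔU = 0.0686×12.5×(218−330) = -95.5 J.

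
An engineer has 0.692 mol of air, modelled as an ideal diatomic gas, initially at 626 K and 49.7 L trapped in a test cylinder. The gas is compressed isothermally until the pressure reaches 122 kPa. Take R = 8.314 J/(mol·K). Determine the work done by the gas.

-1880 J

P₁ = nRT₁/V₁ = 0.692×8.314×626/49.7 = 72.5 kPa.
Isothermal: T stays 626 K; PV = const ⇒ V₂ = 29.5 L, P₂ = 122 kPa.
W = nRT ln(V₂/V₁) = 0.692×8.314×626×ln(0.594) = -1880 J.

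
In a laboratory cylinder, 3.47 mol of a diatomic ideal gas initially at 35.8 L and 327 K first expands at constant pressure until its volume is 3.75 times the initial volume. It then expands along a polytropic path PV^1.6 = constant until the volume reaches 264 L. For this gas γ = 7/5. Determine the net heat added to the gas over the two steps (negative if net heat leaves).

P₁ = nRT₁/V₁ = 3.47×8.314×327/35.8 = 264 kPa.
Step 1 — Isobaric: P stays 264 kPa; V/T = const ⇒ T₂ = 1230 K, V₂ = 134 L.
W = PΔV = 264×(134−35.8) kPa·L = 25900 J.
ΔU = nCvΔT = 3.47×20.8×(1230−327) = 64900 J.
Q = ΔU + W = nCpΔT = 90800 J.
State after step 1: P = 264 kPa, V = 134 L, T = 1230 K.
Step 2 — Polytropic n=1.6: T₂ = T₁(V₁/V₂)^(n−1) = 1230×(0.509)^0.60 = 817 K; P₂ = P₁(V₁/V₂)^n = 89.3 kPa.
W = (P₁V₁−P₂V₂)/(n−1) = (264×134−89.3×264)/0.60 = 19700 J.
ΔU = nCvΔT = 3.47×20.8×(817−1230) = -29500 J.
Q = ΔU + W = -9830 J.
Net over both steps: W = 45600 J, Q = 81000 J, ΔU = 35400 J.

81000 J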